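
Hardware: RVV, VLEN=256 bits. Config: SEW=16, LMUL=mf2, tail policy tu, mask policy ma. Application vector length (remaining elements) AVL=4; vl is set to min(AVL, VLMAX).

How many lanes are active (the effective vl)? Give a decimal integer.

vl = 4

VLMAX = VLEN×LMUL/SEW = 256×1/2/16 = 8
vl ← min(4, 8) = 4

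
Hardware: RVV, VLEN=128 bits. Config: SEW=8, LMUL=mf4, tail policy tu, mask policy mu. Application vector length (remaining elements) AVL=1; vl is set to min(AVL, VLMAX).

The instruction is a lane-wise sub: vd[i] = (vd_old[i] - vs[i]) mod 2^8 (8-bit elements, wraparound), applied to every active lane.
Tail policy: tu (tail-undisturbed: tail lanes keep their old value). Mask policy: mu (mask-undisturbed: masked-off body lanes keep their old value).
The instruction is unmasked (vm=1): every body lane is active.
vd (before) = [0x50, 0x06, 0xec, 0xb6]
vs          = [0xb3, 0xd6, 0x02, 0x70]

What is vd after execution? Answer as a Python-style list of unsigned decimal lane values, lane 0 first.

vd = [157, 6, 236, 182]

VLMAX = VLEN×LMUL/SEW = 128×1/4/8 = 4
AVL=1 ≤ VLMAX=4, so vl = 1
vd[0] sub(0x50,0xb3) -> 0x9d
vd[1] tail/keep -> 0x06
vd[2] tail/keep -> 0xec
vd[3] tail/keep -> 0xb6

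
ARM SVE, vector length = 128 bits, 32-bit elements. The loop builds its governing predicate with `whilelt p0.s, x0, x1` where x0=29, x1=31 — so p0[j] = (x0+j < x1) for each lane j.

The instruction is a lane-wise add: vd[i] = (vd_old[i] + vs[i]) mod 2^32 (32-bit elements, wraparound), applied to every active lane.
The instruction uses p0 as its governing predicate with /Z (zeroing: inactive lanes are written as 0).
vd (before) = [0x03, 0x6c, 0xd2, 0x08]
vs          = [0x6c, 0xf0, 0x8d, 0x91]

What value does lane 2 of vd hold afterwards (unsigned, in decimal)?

128-bit reg / 32-bit elem → 4 lanes
whilelt: lane j active iff 29+j < 31 → j < 2 → 2 active
vd[0] add(0x03,0x6c) -> 0x6f
vd[1] add(0x6c,0xf0) -> 0x15c
vd[2] tail/zero -> 0x00
vd[3] tail/zero -> 0x00

vd[2] = 0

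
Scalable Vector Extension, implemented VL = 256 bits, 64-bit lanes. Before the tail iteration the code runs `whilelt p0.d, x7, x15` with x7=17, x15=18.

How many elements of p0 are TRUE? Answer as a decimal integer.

vl = 1

lane count: 256 div 64 = 4
p0[j] = (17+j < 18); true for j=0..0 → 1 lanes set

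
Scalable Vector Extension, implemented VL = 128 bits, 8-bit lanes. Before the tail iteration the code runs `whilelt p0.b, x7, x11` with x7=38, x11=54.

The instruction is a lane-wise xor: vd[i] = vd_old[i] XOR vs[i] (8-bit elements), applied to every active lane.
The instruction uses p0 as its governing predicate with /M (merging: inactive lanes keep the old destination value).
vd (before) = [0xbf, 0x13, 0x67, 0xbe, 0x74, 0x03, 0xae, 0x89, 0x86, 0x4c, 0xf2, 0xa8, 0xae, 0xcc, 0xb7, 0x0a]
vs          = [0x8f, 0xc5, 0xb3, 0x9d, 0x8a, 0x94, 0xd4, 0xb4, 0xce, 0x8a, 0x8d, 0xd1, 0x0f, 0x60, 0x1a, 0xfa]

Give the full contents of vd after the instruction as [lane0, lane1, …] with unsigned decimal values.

lane count: 128 div 8 = 16
p0[j] = (38+j < 54); true for j=0..15 → 16 lanes set
  i=0: xor(0xbf,0x8f) → 48
  i=1: xor(0x13,0xc5) → 214
  i=2: xor(0x67,0xb3) → 212
  i=3: xor(0xbe,0x9d) → 35
  i=4: xor(0x74,0x8a) → 254
  i=5: xor(0x03,0x94) → 151
  i=6: xor(0xae,0xd4) → 122
  i=7: xor(0x89,0xb4) → 61
  i=8: xor(0x86,0xce) → 72
  i=9: xor(0x4c,0x8a) → 198
  i=10: xor(0xf2,0x8d) → 127
  i=11: xor(0xa8,0xd1) → 121
  i=12: xor(0xae,0x0f) → 161
  i=13: xor(0xcc,0x60) → 172
  i=14: xor(0xb7,0x1a) → 173
  i=15: xor(0x0a,0xfa) → 240

vd = [48, 214, 212, 35, 254, 151, 122, 61, 72, 198, 127, 121, 161, 172, 173, 240]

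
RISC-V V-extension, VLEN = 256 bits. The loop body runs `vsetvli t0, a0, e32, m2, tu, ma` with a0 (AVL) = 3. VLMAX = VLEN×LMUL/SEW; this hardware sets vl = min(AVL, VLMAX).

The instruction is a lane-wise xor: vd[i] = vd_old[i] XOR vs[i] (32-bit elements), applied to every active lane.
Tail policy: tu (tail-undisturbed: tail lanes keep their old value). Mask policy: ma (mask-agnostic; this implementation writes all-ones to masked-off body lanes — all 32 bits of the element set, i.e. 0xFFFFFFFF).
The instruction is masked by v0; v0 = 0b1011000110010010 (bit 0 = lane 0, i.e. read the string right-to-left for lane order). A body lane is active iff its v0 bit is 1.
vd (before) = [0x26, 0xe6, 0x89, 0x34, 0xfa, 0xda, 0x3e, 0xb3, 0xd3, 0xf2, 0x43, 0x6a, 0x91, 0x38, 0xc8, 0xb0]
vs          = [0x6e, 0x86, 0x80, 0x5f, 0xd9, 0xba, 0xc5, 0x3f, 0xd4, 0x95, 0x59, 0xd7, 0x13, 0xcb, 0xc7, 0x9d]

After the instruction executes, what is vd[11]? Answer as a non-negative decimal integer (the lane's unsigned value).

vd[11] = 106

lanes per group: 256·2/32 = 16
AVL=3 ≤ VLMAX=16, so vl = 3
[0] mask-off/ones = 0xffffffff
[1] xor(0xe6,0x86) = 0x60
[2] mask-off/ones = 0xffffffff
[3] tail/keep = 0x34
[4] tail/keep = 0xfa
[5] tail/keep = 0xda
[6] tail/keep = 0x3e
[7] tail/keep = 0xb3
[8] tail/keep = 0xd3
[9] tail/keep = 0xf2
[10] tail/keep = 0x43
[11] tail/keep = 0x6a
[12] tail/keep = 0x91
[13] tail/keep = 0x38
[14] tail/keep = 0xc8
[15] tail/keep = 0xb0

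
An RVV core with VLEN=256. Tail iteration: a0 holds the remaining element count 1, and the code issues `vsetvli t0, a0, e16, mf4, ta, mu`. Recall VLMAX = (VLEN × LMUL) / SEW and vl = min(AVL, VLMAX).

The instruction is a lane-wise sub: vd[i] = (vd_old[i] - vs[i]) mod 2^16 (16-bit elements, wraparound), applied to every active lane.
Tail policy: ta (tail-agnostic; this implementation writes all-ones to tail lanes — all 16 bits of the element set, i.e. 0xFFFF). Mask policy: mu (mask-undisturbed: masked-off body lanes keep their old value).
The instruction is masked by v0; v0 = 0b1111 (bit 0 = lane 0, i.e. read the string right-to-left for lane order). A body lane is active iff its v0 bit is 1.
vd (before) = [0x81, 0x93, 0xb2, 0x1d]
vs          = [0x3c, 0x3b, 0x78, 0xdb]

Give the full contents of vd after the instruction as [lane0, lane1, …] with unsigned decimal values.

vd = [69, 65535, 65535, 65535]

VLMAX = (256 × 1/4) / 16 = 4 lanes
AVL=1 ≤ VLMAX=4, so vl = 1
  i=0: sub(0x81,0x3c) → 69
  i=1: tail/ones → 65535
  i=2: tail/ones → 65535
  i=3: tail/ones → 65535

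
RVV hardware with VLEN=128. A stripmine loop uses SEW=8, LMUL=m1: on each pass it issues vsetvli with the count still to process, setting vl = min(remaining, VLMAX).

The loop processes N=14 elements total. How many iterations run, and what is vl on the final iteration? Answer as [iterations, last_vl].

[iterations, last_vl] = [1, 14]

lanes per group: 128·1/8 = 16
N=14: ⌈14/16⌉ = 1 iters; last vl = 14 − 0×16 = 14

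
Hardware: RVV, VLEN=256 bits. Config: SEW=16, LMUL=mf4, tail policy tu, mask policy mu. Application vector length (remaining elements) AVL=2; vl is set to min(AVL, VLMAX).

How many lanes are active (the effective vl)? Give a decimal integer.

VLMAX = VLEN×LMUL/SEW = 256×1/4/16 = 4
AVL=2 ≤ VLMAX=4, so vl = 2

vl = 2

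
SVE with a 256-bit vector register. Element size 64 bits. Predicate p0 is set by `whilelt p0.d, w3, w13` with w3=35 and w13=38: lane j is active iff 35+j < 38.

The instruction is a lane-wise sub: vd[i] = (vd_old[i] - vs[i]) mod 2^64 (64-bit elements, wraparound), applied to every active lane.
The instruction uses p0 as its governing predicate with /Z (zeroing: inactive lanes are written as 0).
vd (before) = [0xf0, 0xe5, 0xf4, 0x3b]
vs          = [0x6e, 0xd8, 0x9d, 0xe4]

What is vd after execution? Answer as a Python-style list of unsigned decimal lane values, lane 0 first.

vd = [130, 13, 87, 0]

register lanes = 256/64 = 4
whilelt: lane j active iff 35+j < 38 → j < 3 → 3 active
  i=0: sub(0xf0,0x6e) → 130
  i=1: sub(0xe5,0xd8) → 13
  i=2: sub(0xf4,0x9d) → 87
  i=3: tail/zero → 0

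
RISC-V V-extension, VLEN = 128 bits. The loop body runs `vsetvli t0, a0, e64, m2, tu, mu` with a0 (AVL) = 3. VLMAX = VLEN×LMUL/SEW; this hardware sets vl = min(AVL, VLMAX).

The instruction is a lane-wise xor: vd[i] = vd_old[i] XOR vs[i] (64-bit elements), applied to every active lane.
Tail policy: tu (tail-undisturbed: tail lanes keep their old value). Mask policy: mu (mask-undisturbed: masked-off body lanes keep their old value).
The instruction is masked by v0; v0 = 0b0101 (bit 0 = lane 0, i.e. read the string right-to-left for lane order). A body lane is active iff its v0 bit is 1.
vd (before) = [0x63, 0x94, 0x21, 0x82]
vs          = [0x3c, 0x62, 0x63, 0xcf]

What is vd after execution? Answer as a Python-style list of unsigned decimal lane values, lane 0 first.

vd = [95, 148, 66, 130]

lanes per group: 128·2/64 = 4
AVL=3 ≤ VLMAX=4, so vl = 3
  i=0: xor(0x63,0x3c) → 95
  i=1: mask-off/keep → 148
  i=2: xor(0x21,0x63) → 66
  i=3: tail/keep → 130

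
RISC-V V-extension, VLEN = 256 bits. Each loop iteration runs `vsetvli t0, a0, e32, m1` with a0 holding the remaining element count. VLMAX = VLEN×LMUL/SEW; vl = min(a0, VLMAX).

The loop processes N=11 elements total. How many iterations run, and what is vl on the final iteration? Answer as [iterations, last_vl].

VLMAX = VLEN×LMUL/SEW = 256×1/32 = 8
11 elements at 8/iter → 2 passes, remainder 3 on the last

[iterations, last_vl] = [2, 3]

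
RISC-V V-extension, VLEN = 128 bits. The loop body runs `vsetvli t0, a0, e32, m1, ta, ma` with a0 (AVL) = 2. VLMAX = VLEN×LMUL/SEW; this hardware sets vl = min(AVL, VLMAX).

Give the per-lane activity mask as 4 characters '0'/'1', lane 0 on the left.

VLMAX = (128 × 1) / 32 = 4 lanes
vl ← min(2, 4) = 2
bits (lane 0 leftmost): 1100

predicate = 1100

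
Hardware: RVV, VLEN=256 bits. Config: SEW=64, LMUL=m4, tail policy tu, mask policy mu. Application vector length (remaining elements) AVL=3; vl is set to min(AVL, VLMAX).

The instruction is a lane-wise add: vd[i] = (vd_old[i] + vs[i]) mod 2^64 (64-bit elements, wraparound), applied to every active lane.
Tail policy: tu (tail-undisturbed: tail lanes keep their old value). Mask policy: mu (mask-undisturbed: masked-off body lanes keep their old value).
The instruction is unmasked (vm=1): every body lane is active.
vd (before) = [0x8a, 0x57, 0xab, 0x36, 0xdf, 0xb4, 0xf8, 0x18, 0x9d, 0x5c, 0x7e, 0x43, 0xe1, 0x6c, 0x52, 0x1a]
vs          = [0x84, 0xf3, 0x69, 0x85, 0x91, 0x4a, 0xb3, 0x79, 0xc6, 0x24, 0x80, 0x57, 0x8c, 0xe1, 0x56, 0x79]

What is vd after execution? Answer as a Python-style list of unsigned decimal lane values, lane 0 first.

VLMAX = VLEN×LMUL/SEW = 256×4/64 = 16
vl ← min(3, 16) = 3
  i=0: add(0x8a,0x84) → 270
  i=1: add(0x57,0xf3) → 330
  i=2: add(0xab,0x69) → 276
  i=3: tail/keep → 54
  i=4: tail/keep → 223
  i=5: tail/keep → 180
  i=6: tail/keep → 248
  i=7: tail/keep → 24
  i=8: tail/keep → 157
  i=9: tail/keep → 92
  i=10: tail/keep → 126
  i=11: tail/keep → 67
  i=12: tail/keep → 225
  i=13: tail/keep → 108
  i=14: tail/keep → 82
  i=15: tail/keep → 26

vd = [270, 330, 276, 54, 223, 180, 248, 24, 157, 92, 126, 67, 225, 108, 82, 26]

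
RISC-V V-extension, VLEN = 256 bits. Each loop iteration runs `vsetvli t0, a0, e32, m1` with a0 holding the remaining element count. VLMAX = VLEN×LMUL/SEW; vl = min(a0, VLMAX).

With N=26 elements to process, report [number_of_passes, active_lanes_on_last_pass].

[iterations, last_vl] = [4, 2]

lanes per group: 256·1/32 = 8
26 elements at 8/iter → 4 passes, remainder 2 on the last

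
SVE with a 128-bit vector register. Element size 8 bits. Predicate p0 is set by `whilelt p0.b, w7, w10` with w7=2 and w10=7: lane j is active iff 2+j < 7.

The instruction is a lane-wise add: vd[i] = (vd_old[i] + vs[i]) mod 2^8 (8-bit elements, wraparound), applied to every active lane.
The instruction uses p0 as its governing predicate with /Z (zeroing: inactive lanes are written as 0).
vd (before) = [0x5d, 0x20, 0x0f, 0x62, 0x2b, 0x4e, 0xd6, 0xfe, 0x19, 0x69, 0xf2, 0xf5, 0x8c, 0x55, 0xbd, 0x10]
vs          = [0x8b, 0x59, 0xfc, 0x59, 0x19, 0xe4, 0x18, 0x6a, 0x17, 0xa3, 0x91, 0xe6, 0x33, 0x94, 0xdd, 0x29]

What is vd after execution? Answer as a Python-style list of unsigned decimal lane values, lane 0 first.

lane count: 128 div 8 = 16
whilelt: lane j active iff 2+j < 7 → j < 5 → 5 active
  i=0: add(0x5d,0x8b) → 232
  i=1: add(0x20,0x59) → 121
  i=2: add(0x0f,0xfc) → 11
  i=3: add(0x62,0x59) → 187
  i=4: add(0x2b,0x19) → 68
  i=5: tail/zero → 0
  i=6: tail/zero → 0
  i=7: tail/zero → 0
  i=8: tail/zero → 0
  i=9: tail/zero → 0
  i=10: tail/zero → 0
  i=11: tail/zero → 0
  i=12: tail/zero → 0
  i=13: tail/zero → 0
  i=14: tail/zero → 0
  i=15: tail/zero → 0

vd = [232, 121, 11, 187, 68, 0, 0, 0, 0, 0, 0, 0, 0, 0, 0, 0]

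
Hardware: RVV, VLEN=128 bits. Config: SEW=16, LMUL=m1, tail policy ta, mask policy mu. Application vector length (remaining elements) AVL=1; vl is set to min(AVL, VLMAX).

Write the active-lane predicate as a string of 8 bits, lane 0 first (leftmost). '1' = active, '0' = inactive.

VLMAX = VLEN×LMUL/SEW = 128×1/16 = 8
vl ← min(1, 8) = 1
bits (lane 0 leftmost): 10000000

predicate = 10000000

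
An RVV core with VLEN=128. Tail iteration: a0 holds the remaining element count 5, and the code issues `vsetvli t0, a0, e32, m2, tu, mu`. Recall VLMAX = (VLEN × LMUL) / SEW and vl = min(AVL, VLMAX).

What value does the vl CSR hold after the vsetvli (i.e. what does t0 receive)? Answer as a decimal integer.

lanes per group: 128·2/32 = 8
AVL=5 ≤ VLMAX=8, so vl = 5

vl = 5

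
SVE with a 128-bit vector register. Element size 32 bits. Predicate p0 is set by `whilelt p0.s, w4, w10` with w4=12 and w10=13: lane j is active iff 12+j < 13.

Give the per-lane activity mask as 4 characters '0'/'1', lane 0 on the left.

predicate = 1000

register lanes = 128/32 = 4
active while 12+j < 13, i.e. j ∈ [0,1) capped at 4 ⇒ 1
bits (lane 0 leftmost): 1000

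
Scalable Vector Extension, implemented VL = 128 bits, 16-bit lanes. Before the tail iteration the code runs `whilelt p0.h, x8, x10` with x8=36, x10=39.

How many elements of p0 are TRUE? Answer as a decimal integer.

lane count: 128 div 16 = 8
whilelt: lane j active iff 36+j < 39 → j < 3 → 3 active

vl = 3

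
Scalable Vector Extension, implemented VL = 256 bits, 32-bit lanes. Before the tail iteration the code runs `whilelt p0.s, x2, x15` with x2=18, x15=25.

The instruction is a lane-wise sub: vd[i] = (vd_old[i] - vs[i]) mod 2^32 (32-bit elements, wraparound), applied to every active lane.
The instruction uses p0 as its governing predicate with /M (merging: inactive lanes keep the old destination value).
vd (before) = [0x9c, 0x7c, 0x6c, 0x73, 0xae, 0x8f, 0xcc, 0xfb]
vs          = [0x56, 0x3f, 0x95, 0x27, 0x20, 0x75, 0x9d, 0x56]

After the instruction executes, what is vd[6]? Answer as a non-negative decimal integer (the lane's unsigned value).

256-bit reg / 32-bit elem → 8 lanes
whilelt: lane j active iff 18+j < 25 → j < 7 → 7 active
vd[0] sub(0x9c,0x56) -> 0x46
vd[1] sub(0x7c,0x3f) -> 0x3d
vd[2] sub(0x6c,0x95) -> 0xffffffd7
vd[3] sub(0x73,0x27) -> 0x4c
vd[4] sub(0xae,0x20) -> 0x8e
vd[5] sub(0x8f,0x75) -> 0x1a
vd[6] sub(0xcc,0x9d) -> 0x2f
vd[7] tail/keep -> 0xfb

vd[6] = 47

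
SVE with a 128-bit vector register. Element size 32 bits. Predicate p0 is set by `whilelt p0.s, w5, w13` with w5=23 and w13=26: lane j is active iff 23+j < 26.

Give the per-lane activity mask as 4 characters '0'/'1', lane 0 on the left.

128-bit reg / 32-bit elem → 4 lanes
active while 23+j < 26, i.e. j ∈ [0,3) capped at 4 ⇒ 3
bits (lane 0 leftmost): 1110

predicate = 1110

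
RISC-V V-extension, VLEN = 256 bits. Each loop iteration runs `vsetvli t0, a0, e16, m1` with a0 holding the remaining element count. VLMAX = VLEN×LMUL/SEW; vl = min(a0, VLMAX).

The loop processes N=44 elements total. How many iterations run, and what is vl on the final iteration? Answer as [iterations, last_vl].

[iterations, last_vl] = [3, 12]

lanes per group: 256·1/16 = 16
iterations = ceil(44/16) = 3; final-pass vl = 12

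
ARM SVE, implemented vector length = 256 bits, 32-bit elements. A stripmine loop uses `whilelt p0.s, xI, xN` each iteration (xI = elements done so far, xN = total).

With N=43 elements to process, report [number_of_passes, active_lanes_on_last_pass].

register lanes = 256/32 = 8
N=43: ⌈43/8⌉ = 6 iters; last vl = 43 − 5×8 = 3

[iterations, last_vl] = [6, 3]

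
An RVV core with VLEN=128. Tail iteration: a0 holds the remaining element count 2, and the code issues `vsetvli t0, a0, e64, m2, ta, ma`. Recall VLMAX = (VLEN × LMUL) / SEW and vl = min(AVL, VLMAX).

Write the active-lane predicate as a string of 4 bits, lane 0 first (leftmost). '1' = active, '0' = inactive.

VLMAX = (128 × 2) / 64 = 4 lanes
vl ← min(2, 4) = 2
bits (lane 0 leftmost): 1100

predicate = 1100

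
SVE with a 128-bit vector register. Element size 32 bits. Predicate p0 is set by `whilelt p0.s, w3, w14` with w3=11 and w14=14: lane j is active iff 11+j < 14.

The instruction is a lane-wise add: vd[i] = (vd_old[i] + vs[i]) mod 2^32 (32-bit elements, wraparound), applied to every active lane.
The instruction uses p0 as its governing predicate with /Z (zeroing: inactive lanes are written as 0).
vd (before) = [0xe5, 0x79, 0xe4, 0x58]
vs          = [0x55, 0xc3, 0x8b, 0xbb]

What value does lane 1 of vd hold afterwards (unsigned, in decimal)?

vd[1] = 316

register lanes = 128/32 = 4
active while 11+j < 14, i.e. j ∈ [0,3) capped at 4 ⇒ 3
[0] add(0xe5,0x55) = 0x13a
[1] add(0x79,0xc3) = 0x13c
[2] add(0xe4,0x8b) = 0x16f
[3] tail/zero = 0x00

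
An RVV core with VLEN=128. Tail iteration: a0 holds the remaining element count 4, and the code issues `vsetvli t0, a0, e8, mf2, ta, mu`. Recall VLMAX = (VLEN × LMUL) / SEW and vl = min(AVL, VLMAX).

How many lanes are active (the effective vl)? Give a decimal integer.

vl = 4

lanes per group: 128·1/2/8 = 8
vl = min(AVL, VLMAX) = min(4, 8) = 4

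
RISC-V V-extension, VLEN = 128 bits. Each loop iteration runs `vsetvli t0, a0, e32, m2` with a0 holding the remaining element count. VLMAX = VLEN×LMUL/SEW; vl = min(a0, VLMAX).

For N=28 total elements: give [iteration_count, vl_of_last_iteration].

[iterations, last_vl] = [4, 4]

lanes per group: 128·2/32 = 8
N=28: ⌈28/8⌉ = 4 iters; last vl = 28 − 3×8 = 4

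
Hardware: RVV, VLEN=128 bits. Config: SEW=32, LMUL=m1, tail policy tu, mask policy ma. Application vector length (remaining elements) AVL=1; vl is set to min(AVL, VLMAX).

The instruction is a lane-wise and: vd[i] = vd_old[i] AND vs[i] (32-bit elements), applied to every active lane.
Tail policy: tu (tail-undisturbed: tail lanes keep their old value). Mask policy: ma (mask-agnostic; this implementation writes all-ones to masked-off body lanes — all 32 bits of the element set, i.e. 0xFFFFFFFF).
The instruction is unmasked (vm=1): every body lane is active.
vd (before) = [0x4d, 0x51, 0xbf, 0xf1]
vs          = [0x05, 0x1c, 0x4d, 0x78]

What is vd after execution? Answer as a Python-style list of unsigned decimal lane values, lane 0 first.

vd = [5, 81, 191, 241]

VLMAX = VLEN×LMUL/SEW = 128×1/32 = 4
vl ← min(1, 4) = 1
[0] and(0x4d,0x05) = 0x05
[1] tail/keep = 0x51
[2] tail/keep = 0xbf
[3] tail/keep = 0xf1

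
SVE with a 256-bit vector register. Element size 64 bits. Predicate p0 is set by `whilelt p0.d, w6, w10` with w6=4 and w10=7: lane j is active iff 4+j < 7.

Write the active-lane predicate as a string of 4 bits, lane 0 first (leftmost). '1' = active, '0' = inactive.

lane count: 256 div 64 = 4
p0[j] = (4+j < 7); true for j=0..2 → 3 lanes set
bits (lane 0 leftmost): 1110

predicate = 1110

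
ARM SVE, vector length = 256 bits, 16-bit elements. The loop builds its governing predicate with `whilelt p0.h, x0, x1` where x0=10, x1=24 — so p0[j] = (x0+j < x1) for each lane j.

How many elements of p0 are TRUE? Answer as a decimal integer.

vl = 14

lane count: 256 div 16 = 16
active while 10+j < 24, i.e. j ∈ [0,14) capped at 16 ⇒ 14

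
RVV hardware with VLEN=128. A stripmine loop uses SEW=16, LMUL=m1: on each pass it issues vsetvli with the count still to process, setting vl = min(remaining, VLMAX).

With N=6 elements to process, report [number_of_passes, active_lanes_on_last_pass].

[iterations, last_vl] = [1, 6]

VLMAX = VLEN×LMUL/SEW = 128×1/16 = 8
6 elements at 8/iter → 1 passes, remainder 6 on the last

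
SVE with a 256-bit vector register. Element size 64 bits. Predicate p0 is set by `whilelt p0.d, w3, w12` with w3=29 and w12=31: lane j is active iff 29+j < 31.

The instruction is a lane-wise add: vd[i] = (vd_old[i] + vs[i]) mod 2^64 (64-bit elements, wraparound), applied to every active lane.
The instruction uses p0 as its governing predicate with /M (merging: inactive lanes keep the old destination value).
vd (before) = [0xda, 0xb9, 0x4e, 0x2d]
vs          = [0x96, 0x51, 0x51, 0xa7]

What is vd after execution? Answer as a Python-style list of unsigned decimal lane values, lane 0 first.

256-bit reg / 64-bit elem → 4 lanes
whilelt: lane j active iff 29+j < 31 → j < 2 → 2 active
[0] add(0xda,0x96) = 0x170
[1] add(0xb9,0x51) = 0x10a
[2] tail/keep = 0x4e
[3] tail/keep = 0x2d

vd = [368, 266, 78, 45]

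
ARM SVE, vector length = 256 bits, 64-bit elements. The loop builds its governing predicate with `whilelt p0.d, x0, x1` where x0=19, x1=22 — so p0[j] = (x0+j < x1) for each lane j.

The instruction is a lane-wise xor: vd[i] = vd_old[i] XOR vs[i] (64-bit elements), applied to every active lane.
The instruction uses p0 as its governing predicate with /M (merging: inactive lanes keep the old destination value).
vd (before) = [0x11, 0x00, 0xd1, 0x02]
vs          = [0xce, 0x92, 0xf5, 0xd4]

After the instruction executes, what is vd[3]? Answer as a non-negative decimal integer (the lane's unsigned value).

vd[3] = 2

lane count: 256 div 64 = 4
whilelt: lane j active iff 19+j < 22 → j < 3 → 3 active
[0] xor(0x11,0xce) = 0xdf
[1] xor(0x00,0x92) = 0x92
[2] xor(0xd1,0xf5) = 0x24
[3] tail/keep = 0x02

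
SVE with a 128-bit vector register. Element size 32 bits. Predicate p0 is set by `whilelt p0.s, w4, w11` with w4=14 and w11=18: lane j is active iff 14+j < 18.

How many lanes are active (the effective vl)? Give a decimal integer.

register lanes = 128/32 = 4
active while 14+j < 18, i.e. j ∈ [0,4) capped at 4 ⇒ 4

vl = 4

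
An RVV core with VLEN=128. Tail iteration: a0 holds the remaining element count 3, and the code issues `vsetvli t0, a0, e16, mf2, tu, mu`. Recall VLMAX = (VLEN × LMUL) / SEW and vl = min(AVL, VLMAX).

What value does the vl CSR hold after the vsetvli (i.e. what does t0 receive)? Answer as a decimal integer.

vl = 3

VLMAX = (128 × 1/2) / 16 = 4 lanes
AVL=3 ≤ VLMAX=4, so vl = 3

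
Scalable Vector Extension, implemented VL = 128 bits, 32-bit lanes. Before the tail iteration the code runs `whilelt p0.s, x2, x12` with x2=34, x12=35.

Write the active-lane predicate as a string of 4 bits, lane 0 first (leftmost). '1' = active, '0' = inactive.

lane count: 128 div 32 = 4
whilelt: lane j active iff 34+j < 35 → j < 1 → 1 active
bits (lane 0 leftmost): 1000

predicate = 1000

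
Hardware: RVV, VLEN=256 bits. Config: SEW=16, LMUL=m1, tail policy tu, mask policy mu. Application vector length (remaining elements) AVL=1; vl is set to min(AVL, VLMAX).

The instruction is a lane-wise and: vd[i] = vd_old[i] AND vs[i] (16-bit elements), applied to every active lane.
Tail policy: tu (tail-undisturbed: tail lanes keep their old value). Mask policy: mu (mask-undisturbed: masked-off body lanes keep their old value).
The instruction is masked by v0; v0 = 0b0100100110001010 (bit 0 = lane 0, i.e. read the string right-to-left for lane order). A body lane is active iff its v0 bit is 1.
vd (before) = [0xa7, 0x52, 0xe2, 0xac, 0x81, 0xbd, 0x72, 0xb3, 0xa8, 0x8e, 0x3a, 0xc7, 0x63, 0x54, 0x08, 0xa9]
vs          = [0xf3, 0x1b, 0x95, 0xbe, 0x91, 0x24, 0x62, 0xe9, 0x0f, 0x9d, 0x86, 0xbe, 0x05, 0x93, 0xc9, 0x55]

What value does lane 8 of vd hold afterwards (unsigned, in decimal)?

VLMAX = VLEN×LMUL/SEW = 256×1/16 = 16
AVL=1 ≤ VLMAX=16, so vl = 1
[0] mask-off/keep = 0xa7
[1] tail/keep = 0x52
[2] tail/keep = 0xe2
[3] tail/keep = 0xac
[4] tail/keep = 0x81
[5] tail/keep = 0xbd
[6] tail/keep = 0x72
[7] tail/keep = 0xb3
[8] tail/keep = 0xa8
[9] tail/keep = 0x8e
[10] tail/keep = 0x3a
[11] tail/keep = 0xc7
[12] tail/keep = 0x63
[13] tail/keep = 0x54
[14] tail/keep = 0x08
[15] tail/keep = 0xa9

vd[8] = 168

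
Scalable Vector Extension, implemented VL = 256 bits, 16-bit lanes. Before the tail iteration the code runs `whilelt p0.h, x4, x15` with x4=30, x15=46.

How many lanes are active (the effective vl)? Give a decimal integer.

vl = 16

register lanes = 256/16 = 16
p0[j] = (30+j < 46); true for j=0..15 → 16 lanes set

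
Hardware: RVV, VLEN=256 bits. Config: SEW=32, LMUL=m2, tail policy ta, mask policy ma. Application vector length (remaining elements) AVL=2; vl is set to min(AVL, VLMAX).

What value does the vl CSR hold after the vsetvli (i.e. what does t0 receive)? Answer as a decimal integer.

VLMAX = (256 × 2) / 32 = 16 lanes
AVL=2 ≤ VLMAX=16, so vl = 2

vl = 2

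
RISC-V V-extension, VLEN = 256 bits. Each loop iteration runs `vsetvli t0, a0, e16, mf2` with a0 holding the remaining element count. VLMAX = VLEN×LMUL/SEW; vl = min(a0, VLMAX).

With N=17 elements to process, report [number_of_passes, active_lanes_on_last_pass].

VLMAX = (256 × 1/2) / 16 = 8 lanes
iterations = ceil(17/8) = 3; final-pass vl = 1

[iterations, last_vl] = [3, 1]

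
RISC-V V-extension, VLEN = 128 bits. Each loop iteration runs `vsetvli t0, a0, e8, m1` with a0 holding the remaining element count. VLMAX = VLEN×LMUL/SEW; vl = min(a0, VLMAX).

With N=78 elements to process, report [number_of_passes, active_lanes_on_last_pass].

lanes per group: 128·1/8 = 16
78 elements at 16/iter → 5 passes, remainder 14 on the last

[iterations, last_vl] = [5, 14]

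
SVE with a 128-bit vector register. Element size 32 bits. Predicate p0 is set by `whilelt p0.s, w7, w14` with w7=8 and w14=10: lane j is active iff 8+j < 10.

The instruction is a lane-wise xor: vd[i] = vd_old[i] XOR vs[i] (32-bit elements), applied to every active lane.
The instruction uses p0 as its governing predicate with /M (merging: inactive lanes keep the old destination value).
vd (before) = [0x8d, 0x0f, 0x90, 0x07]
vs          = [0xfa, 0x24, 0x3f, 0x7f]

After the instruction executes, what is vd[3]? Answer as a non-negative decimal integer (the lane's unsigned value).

vd[3] = 7

128-bit reg / 32-bit elem → 4 lanes
active while 8+j < 10, i.e. j ∈ [0,2) capped at 4 ⇒ 2
lane  0: xor(0x8d,0xfa) ⇒ 0x77
lane  1: xor(0x0f,0x24) ⇒ 0x2b
lane  2: tail/keep ⇒ 0x90
lane  3: tail/keep ⇒ 0x07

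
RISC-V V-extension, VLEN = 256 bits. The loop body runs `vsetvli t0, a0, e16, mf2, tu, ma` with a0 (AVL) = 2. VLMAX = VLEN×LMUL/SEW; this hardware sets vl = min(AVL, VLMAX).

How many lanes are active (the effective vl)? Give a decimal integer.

vl = 2

VLMAX = VLEN×LMUL/SEW = 256×1/2/16 = 8
vl = min(AVL, VLMAX) = min(2, 8) = 2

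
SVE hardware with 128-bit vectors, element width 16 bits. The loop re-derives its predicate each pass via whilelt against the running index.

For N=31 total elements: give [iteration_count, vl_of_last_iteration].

128-bit reg / 16-bit elem → 8 lanes
iterations = ceil(31/8) = 4; final-pass vl = 7

[iterations, last_vl] = [4, 7]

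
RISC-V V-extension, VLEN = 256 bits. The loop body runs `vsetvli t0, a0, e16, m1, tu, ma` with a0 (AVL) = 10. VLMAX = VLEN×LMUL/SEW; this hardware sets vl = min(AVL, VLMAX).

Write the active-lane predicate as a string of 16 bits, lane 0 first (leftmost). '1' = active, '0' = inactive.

predicate = 1111111111000000

VLMAX = VLEN×LMUL/SEW = 256×1/16 = 16
vl ← min(10, 16) = 10
bits (lane 0 leftmost): 1111111111000000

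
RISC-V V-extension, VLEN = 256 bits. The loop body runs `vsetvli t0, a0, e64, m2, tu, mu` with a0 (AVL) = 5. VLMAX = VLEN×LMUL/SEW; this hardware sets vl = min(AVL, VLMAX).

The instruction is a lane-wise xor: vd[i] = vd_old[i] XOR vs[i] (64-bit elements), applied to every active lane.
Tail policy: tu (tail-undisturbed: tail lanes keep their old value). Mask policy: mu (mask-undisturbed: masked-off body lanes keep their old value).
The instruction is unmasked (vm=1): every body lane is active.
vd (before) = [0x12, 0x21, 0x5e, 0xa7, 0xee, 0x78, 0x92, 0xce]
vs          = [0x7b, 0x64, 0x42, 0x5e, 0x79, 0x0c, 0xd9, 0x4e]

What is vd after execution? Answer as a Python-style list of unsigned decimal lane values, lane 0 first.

vd = [105, 69, 28, 249, 151, 120, 146, 206]

VLMAX = (256 × 2) / 64 = 8 lanes
vl ← min(5, 8) = 5
lane  0: xor(0x12,0x7b) ⇒ 0x69
lane  1: xor(0x21,0x64) ⇒ 0x45
lane  2: xor(0x5e,0x42) ⇒ 0x1c
lane  3: xor(0xa7,0x5e) ⇒ 0xf9
lane  4: xor(0xee,0x79) ⇒ 0x97
lane  5: tail/keep ⇒ 0x78
lane  6: tail/keep ⇒ 0x92
lane  7: tail/keep ⇒ 0xce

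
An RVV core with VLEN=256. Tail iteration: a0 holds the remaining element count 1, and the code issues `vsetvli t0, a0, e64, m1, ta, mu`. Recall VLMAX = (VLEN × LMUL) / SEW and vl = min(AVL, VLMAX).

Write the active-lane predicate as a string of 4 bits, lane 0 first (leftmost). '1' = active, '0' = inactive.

predicate = 1000

lanes per group: 256·1/64 = 4
vl ← min(1, 4) = 1
bits (lane 0 leftmost): 1000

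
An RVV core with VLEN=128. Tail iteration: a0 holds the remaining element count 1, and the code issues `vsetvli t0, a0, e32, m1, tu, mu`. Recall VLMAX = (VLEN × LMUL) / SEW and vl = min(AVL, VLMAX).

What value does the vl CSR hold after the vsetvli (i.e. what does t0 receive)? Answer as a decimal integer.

vl = 1

lanes per group: 128·1/32 = 4
AVL=1 ≤ VLMAX=4, so vl = 1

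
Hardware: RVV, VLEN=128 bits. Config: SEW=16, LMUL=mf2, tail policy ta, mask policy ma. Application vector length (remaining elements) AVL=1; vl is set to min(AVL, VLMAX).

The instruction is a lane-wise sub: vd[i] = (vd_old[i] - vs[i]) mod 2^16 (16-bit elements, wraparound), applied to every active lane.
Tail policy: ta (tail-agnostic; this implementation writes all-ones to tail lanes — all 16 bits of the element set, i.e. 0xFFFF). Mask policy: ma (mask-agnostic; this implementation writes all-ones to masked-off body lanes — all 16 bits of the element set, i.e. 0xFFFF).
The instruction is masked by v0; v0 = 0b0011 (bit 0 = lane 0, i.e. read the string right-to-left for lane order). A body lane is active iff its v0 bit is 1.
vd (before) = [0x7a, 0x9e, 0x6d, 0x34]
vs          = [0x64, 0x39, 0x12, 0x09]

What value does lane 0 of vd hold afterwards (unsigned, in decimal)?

vd[0] = 22

VLMAX = VLEN×LMUL/SEW = 128×1/2/16 = 4
vl ← min(1, 4) = 1
  i=0: sub(0x7a,0x64) → 22
  i=1: tail/ones → 65535
  i=2: tail/ones → 65535
  i=3: tail/ones → 65535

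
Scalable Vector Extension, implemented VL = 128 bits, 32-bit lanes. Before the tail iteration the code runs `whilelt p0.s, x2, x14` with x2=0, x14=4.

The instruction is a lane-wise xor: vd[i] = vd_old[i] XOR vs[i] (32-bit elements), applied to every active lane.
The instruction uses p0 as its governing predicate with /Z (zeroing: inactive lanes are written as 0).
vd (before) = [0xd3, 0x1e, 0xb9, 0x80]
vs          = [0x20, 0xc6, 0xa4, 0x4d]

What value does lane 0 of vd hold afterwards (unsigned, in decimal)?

vd[0] = 243

lane count: 128 div 32 = 4
whilelt: lane j active iff 0+j < 4 → j < 4 → 4 active
[0] xor(0xd3,0x20) = 0xf3
[1] xor(0x1e,0xc6) = 0xd8
[2] xor(0xb9,0xa4) = 0x1d
[3] xor(0x80,0x4d) = 0xcd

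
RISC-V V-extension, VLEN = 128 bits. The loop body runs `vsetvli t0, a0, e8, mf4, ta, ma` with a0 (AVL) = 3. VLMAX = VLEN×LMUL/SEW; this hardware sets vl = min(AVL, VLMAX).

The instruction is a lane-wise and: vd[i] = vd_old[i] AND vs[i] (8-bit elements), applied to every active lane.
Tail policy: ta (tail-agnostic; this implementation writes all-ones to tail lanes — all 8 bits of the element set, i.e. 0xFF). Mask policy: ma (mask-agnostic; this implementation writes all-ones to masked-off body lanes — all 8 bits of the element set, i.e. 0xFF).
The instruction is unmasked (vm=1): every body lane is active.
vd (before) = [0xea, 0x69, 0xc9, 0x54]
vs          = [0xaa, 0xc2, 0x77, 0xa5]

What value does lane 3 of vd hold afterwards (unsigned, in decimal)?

vd[3] = 255

VLMAX = VLEN×LMUL/SEW = 128×1/4/8 = 4
vl = min(AVL, VLMAX) = min(3, 4) = 3
  i=0: and(0xea,0xaa) → 170
  i=1: and(0x69,0xc2) → 64
  i=2: and(0xc9,0x77) → 65
  i=3: tail/ones → 255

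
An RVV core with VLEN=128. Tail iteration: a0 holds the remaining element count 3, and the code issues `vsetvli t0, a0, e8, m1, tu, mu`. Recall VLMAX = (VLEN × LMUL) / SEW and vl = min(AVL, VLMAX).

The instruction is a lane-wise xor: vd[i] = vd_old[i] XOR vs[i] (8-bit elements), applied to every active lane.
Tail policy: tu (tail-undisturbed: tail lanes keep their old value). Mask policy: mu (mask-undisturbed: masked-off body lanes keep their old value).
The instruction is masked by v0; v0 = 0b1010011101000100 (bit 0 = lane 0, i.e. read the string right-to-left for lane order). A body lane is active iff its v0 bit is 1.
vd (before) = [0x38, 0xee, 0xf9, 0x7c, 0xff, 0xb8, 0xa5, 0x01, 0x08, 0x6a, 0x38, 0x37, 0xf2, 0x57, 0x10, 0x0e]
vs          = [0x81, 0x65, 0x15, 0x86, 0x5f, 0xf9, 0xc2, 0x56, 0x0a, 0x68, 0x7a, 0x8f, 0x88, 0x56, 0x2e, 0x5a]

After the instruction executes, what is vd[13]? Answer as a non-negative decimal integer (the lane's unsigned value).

VLMAX = VLEN×LMUL/SEW = 128×1/8 = 16
vl ← min(3, 16) = 3
vd[0] mask-off/keep -> 0x38
vd[1] mask-off/keep -> 0xee
vd[2] xor(0xf9,0x15) -> 0xec
vd[3] tail/keep -> 0x7c
vd[4] tail/keep -> 0xff
vd[5] tail/keep -> 0xb8
vd[6] tail/keep -> 0xa5
vd[7] tail/keep -> 0x01
vd[8] tail/keep -> 0x08
vd[9] tail/keep -> 0x6a
vd[10] tail/keep -> 0x38
vd[11] tail/keep -> 0x37
vd[12] tail/keep -> 0xf2
vd[13] tail/keep -> 0x57
vd[14] tail/keep -> 0x10
vd[15] tail/keep -> 0x0e

vd[13] = 87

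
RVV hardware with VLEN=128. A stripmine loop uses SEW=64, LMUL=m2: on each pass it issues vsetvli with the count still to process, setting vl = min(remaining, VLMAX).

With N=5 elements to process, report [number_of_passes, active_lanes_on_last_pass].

VLMAX = (128 × 2) / 64 = 4 lanes
N=5: ⌈5/4⌉ = 2 iters; last vl = 5 − 1×4 = 1

[iterations, last_vl] = [2, 1]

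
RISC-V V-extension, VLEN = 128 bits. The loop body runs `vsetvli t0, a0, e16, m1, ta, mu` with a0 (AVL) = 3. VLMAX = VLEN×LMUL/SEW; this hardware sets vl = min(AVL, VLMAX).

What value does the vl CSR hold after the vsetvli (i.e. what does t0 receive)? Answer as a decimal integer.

lanes per group: 128·1/16 = 8
AVL=3 ≤ VLMAX=8, so vl = 3

vl = 3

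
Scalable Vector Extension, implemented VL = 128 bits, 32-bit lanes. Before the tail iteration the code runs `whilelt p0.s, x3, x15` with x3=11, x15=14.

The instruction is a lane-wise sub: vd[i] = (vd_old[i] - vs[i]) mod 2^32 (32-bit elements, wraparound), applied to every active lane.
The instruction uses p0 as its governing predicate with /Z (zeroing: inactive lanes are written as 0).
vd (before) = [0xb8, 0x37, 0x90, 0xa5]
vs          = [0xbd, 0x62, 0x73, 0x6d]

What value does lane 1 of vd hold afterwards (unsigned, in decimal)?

vd[1] = 4294967253

register lanes = 128/32 = 4
p0[j] = (11+j < 14); true for j=0..2 → 3 lanes set
  i=0: sub(0xb8,0xbd) → 4294967291
  i=1: sub(0x37,0x62) → 4294967253
  i=2: sub(0x90,0x73) → 29
  i=3: tail/zero → 0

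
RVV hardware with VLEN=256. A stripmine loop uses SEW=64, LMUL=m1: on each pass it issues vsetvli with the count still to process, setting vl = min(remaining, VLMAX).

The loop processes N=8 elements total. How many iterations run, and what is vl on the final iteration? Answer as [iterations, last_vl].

[iterations, last_vl] = [2, 4]

VLMAX = VLEN×LMUL/SEW = 256×1/64 = 4
8 elements at 4/iter → 2 passes, remainder 4 on the last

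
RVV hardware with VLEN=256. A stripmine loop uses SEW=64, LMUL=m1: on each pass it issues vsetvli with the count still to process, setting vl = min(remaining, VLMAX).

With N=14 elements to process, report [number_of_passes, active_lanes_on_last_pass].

[iterations, last_vl] = [4, 2]

lanes per group: 256·1/64 = 4
14 elements at 4/iter → 4 passes, remainder 2 on the last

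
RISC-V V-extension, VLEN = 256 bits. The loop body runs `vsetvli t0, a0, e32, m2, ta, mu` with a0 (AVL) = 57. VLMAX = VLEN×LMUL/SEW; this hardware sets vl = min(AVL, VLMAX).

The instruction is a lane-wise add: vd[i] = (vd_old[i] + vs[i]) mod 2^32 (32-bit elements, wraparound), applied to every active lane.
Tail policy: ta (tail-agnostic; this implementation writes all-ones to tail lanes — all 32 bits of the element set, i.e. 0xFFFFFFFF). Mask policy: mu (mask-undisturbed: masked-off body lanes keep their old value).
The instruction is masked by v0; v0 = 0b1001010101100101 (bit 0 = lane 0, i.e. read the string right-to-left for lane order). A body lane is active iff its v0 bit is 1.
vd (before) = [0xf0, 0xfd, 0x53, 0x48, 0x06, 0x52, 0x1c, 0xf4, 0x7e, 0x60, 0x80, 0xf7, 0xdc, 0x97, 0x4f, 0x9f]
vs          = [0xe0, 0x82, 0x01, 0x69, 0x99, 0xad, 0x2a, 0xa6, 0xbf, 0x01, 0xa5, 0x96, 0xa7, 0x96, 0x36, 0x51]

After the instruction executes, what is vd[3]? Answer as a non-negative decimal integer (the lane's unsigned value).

VLMAX = VLEN×LMUL/SEW = 256×2/32 = 16
vl = min(AVL, VLMAX) = min(57, 16) = 16
[0] add(0xf0,0xe0) = 0x1d0
[1] mask-off/keep = 0xfd
[2] add(0x53,0x01) = 0x54
[3] mask-off/keep = 0x48
[4] mask-off/keep = 0x06
[5] add(0x52,0xad) = 0xff
[6] add(0x1c,0x2a) = 0x46
[7] mask-off/keep = 0xf4
[8] add(0x7e,0xbf) = 0x13d
[9] mask-off/keep = 0x60
[10] add(0x80,0xa5) = 0x125
[11] mask-off/keep = 0xf7
[12] add(0xdc,0xa7) = 0x183
[13] mask-off/keep = 0x97
[14] mask-off/keep = 0x4f
[15] add(0x9f,0x51) = 0xf0

vd[3] = 72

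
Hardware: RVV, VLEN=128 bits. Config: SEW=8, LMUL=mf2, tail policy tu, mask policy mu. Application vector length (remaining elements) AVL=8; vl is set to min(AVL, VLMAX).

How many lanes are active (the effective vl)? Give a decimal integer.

vl = 8

lanes per group: 128·1/2/8 = 8
vl ← min(8, 8) = 8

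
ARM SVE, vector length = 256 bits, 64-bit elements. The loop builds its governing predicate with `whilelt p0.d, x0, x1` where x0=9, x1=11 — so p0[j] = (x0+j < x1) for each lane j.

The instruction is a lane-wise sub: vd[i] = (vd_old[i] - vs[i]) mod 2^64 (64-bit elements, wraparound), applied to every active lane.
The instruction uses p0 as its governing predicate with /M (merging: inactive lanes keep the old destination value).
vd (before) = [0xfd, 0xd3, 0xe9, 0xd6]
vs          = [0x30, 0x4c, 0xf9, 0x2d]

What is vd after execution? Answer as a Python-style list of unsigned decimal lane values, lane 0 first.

lane count: 256 div 64 = 4
active while 9+j < 11, i.e. j ∈ [0,2) capped at 4 ⇒ 2
lane  0: sub(0xfd,0x30) ⇒ 0xcd
lane  1: sub(0xd3,0x4c) ⇒ 0x87
lane  2: tail/keep ⇒ 0xe9
lane  3: tail/keep ⇒ 0xd6

vd = [205, 135, 233, 214]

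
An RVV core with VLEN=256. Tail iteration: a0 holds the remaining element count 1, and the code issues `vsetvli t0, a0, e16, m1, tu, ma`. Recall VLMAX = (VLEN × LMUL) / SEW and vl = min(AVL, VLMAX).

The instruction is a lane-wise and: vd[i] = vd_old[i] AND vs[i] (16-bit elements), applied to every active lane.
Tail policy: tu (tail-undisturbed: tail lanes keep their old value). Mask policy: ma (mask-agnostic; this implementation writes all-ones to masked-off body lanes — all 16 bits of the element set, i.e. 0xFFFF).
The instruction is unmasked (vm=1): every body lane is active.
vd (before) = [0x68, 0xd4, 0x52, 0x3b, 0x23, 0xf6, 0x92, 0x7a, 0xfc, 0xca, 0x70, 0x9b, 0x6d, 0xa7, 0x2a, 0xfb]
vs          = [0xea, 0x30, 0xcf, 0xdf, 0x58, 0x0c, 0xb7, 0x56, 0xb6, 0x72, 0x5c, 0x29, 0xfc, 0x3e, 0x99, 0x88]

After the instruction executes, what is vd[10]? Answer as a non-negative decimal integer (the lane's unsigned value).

lanes per group: 256·1/16 = 16
vl = min(AVL, VLMAX) = min(1, 16) = 1
lane  0: and(0x68,0xea) ⇒ 0x68
lane  1: tail/keep ⇒ 0xd4
lane  2: tail/keep ⇒ 0x52
lane  3: tail/keep ⇒ 0x3b
lane  4: tail/keep ⇒ 0x23
lane  5: tail/keep ⇒ 0xf6
lane  6: tail/keep ⇒ 0x92
lane  7: tail/keep ⇒ 0x7a
lane  8: tail/keep ⇒ 0xfc
lane  9: tail/keep ⇒ 0xca
lane 10: tail/keep ⇒ 0x70
lane 11: tail/keep ⇒ 0x9b
lane 12: tail/keep ⇒ 0x6d
lane 13: tail/keep ⇒ 0xa7
lane 14: tail/keep ⇒ 0x2a
lane 15: tail/keep ⇒ 0xfb

vd[10] = 112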